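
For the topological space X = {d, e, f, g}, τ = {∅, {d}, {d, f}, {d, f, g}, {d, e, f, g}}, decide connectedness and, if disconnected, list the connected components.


(X, τ) is connected.

Find clopen sets (U ∈ τ with X ∖ U ∈ τ):
  U = ∅, X ∖ U = {d, e, f, g} — both open, so U is clopen.
  U = {d, e, f, g}, X ∖ U = ∅ — both open, so U is clopen.
Only trivial clopens (∅ and X) exist, so (X, τ) is connected.
Compute connected components by grouping points that agree on all clopens:
  component: {d, e, f, g}


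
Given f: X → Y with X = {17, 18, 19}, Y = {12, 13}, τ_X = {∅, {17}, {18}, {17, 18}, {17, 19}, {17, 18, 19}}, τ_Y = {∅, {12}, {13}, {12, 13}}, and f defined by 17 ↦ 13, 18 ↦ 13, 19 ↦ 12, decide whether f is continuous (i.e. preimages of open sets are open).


f is NOT continuous.

Compute f^{-1}(U) for each U ∈ τ_Y:
  U = ∅: f^{-1}(U) = ∅ ∈ τ_X ✓.
  U = {12}: f^{-1}(U) = {19} ∉ τ_X ✗.
  U = {13}: f^{-1}(U) = {17, 18} ∈ τ_X ✓.
  U = {12, 13}: f^{-1}(U) = {17, 18, 19} ∈ τ_X ✓.
Found U = {12} with f^{-1}(U) = {19} not in τ_X. Therefore f is NOT continuous.


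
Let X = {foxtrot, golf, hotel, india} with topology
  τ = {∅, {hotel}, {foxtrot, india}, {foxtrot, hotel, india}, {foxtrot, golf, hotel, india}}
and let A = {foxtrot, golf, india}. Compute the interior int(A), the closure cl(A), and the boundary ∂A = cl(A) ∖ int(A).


int(A) = {foxtrot, india}, cl(A) = {foxtrot, golf, india}, ∂A = {golf}.

Closed sets in (X, τ) are complements of opens:
  closed(X, τ) = {∅, {golf}, {golf, hotel}, {foxtrot, golf, india}, {foxtrot, golf, hotel, india}}.
int(A) = ⋃ {U ∈ τ : U ⊆ A}. Opens contained in A: ∅, {foxtrot, india}.
Taking the union of these: int(A) = {foxtrot, india}.
cl(A) = ⋂ {C closed : A ⊆ C}. Closed sets containing A: {foxtrot, golf, india}, {foxtrot, golf, hotel, india}.
Intersecting these: cl(A) = {foxtrot, golf, india}.
∂A = cl(A) ∖ int(A) = {foxtrot, golf, india} ∖ {foxtrot, india} = {golf}.


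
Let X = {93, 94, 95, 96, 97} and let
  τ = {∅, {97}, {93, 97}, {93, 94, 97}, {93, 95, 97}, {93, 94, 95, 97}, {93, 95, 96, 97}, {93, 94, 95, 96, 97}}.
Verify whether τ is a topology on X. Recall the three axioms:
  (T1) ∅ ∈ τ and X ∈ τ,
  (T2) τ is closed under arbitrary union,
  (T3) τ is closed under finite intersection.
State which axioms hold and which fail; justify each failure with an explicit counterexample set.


τ IS a topology on X.

Axiom (T1): ∅ ∈ τ? Yes; X ∈ τ? Yes.
Axiom (T2/T3): check pairwise unions and intersections of members of τ.
All pairwise intersections and unions checked — each lies in τ. Therefore τ satisfies (T1), (T2), (T3): it IS a topology on X.


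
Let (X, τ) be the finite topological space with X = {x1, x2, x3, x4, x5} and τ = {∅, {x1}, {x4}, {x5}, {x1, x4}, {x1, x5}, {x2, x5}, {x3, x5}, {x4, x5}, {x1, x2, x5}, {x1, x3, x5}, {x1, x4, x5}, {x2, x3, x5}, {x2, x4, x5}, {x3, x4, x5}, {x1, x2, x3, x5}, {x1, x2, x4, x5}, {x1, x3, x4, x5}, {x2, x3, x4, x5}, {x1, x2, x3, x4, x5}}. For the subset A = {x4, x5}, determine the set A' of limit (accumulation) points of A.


A' = {x2, x3}

For each x ∈ X, list the open sets U ∈ τ with x ∈ U, then check whether U ∩ (A ∖ {x}) ≠ ∅ for every such U.
  x = x1: open {x1} ∋ x has {x1} ∩ (A ∖ {x1}) = ∅, so x is NOT a limit point.
  x = x2: opens ∋ x are {x2, x5}, {x1, x2, x5}, {x2, x3, x5}, {x2, x4, x5}, {x1, x2, x3, x5}, {x1, x2, x4, x5}, {x2, x3, x4, x5}, {x1, x2, x3, x4, x5}; each meets A ∖ {x2}, so x IS a limit point.
  x = x3: opens ∋ x are {x3, x5}, {x1, x3, x5}, {x2, x3, x5}, {x3, x4, x5}, {x1, x2, x3, x5}, {x1, x3, x4, x5}, {x2, x3, x4, x5}, {x1, x2, x3, x4, x5}; each meets A ∖ {x3}, so x IS a limit point.
  x = x4: open {x4} ∋ x has {x4} ∩ (A ∖ {x4}) = ∅, so x is NOT a limit point.
  x = x5: open {x5} ∋ x has {x5} ∩ (A ∖ {x5}) = ∅, so x is NOT a limit point.
Collecting: A' = {x2, x3}.


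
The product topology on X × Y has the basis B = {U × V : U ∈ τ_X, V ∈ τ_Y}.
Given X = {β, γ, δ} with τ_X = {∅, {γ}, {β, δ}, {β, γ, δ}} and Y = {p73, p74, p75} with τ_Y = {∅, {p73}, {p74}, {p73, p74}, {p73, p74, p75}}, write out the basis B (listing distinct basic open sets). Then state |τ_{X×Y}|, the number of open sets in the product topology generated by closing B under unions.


Basis B = {∅ × ∅, {γ} × {p73}, {γ} × {p74}, {β, δ} × {p73}, {β, δ} × {p74}, {γ} × {p73, p74}, {β, γ, δ} × {p73}, {β, γ, δ} × {p74}, {γ} × {p73, p74, p75}, {β, δ} × {p73, p74}, {β, δ} × {p73, p74, p75}, {β, γ, δ} × {p73, p74}, {β, γ, δ} × {p73, p74, p75}}; |τ_{X×Y}| = 25.

Enumerate products U × V with U ∈ τ_X, V ∈ τ_Y (deduplicated):
  ∅ × ∅ = {} (∅)
  {γ} × {p73} = {(γ,p73)}
  {γ} × {p74} = {(γ,p74)}
  {β, δ} × {p73} = {(β,p73), (δ,p73)}
  {β, δ} × {p74} = {(β,p74), (δ,p74)}
  {γ} × {p73, p74} = {(γ,p73), (γ,p74)}
  {β, γ, δ} × {p73} = {(β,p73), (γ,p73), (δ,p73)}
  {β, γ, δ} × {p74} = {(β,p74), (γ,p74), (δ,p74)}
  {γ} × {p73, p74, p75} = {(γ,p73), (γ,p74), (γ,p75)}
  {β, δ} × {p73, p74} = {(β,p73), (β,p74), (δ,p73), (δ,p74)}
  {β, δ} × {p73, p74, p75} = {(β,p73), (β,p74), (β,p75), (δ,p73), (δ,p74), (δ,p75)}
  {β, γ, δ} × {p73, p74} = {(β,p73), (β,p74), (γ,p73), (γ,p74), (δ,p73), (δ,p74)}
  {β, γ, δ} × {p73, p74, p75} = {(β,p73), (β,p74), (β,p75), (γ,p73), (γ,p74), (γ,p75), (δ,p73), (δ,p74), (δ,p75)}
These 13 distinct sets form the basis B.
Close under arbitrary unions to get τ_{X×Y}; counting gives |τ_{X×Y}| = 25.


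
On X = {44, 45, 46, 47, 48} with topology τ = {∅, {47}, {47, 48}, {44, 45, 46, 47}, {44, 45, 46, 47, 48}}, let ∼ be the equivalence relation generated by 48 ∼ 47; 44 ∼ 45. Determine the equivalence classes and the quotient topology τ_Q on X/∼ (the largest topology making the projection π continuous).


X/∼ = {[44=45], [46], [47=48]}; |τ_Q| = 3.

Equivalence classes: [44=45], [46], [47=48].
Quotient map π: X → X/∼ sends 44 ↦ [44=45], 45 ↦ [44=45], 46 ↦ [46], 47 ↦ [47=48], 48 ↦ [47=48].
For each subset V ⊆ X/∼, compute π^{-1}(V) ⊆ X and check whether π^{-1}(V) ∈ τ. V is open in τ_Q iff π^{-1}(V) ∈ τ.
  V = {}: π^{-1}(V) = ∅ ∈ τ ✓.
  V = {[44=45]}: π^{-1}(V) = {44, 45} ∉ τ ✗.
  V = {[46]}: π^{-1}(V) = {46} ∉ τ ✗.
  V = {[44=45], [46]}: π^{-1}(V) = {44, 45, 46} ∉ τ ✗.
  V = {[47=48]}: π^{-1}(V) = {47, 48} ∈ τ ✓.
  V = {[44=45], [47=48]}: π^{-1}(V) = {44, 45, 47, 48} ∉ τ ✗.
  V = {[46], [47=48]}: π^{-1}(V) = {46, 47, 48} ∉ τ ✗.
  V = {[44=45], [46], [47=48]}: π^{-1}(V) = {44, 45, 46, 47, 48} ∈ τ ✓.
Open sets in the quotient: τ_Q = {{}, {[47=48]}, {[44=45], [46], [47=48]}} (3 elements).


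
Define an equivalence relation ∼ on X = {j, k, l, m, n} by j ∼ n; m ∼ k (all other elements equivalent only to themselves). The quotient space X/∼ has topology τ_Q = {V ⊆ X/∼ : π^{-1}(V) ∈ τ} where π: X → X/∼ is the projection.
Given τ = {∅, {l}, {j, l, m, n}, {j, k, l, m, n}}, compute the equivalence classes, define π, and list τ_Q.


X/∼ = {[j=n], [k=m], [l]}; |τ_Q| = 3.

Equivalence classes: [j=n], [k=m], [l].
Quotient map π: X → X/∼ sends j ↦ [j=n], k ↦ [k=m], l ↦ [l], m ↦ [k=m], n ↦ [j=n].
For each subset V ⊆ X/∼, compute π^{-1}(V) ⊆ X and check whether π^{-1}(V) ∈ τ. V is open in τ_Q iff π^{-1}(V) ∈ τ.
  V = {}: π^{-1}(V) = ∅ ∈ τ ✓.
  V = {[j=n]}: π^{-1}(V) = {j, n} ∉ τ ✗.
  V = {[k=m]}: π^{-1}(V) = {k, m} ∉ τ ✗.
  V = {[j=n], [k=m]}: π^{-1}(V) = {j, k, m, n} ∉ τ ✗.
  V = {[l]}: π^{-1}(V) = {l} ∈ τ ✓.
  V = {[j=n], [l]}: π^{-1}(V) = {j, l, n} ∉ τ ✗.
  V = {[k=m], [l]}: π^{-1}(V) = {k, l, m} ∉ τ ✗.
  V = {[j=n], [k=m], [l]}: π^{-1}(V) = {j, k, l, m, n} ∈ τ ✓.
Open sets in the quotient: τ_Q = {{}, {[l]}, {[j=n], [k=m], [l]}} (3 elements).


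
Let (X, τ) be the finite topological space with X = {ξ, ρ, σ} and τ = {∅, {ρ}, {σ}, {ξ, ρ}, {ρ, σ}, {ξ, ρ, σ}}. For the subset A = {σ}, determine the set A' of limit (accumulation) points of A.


A' = ∅

For each x ∈ X, list the open sets U ∈ τ with x ∈ U, then check whether U ∩ (A ∖ {x}) ≠ ∅ for every such U.
  x = ξ: open {ξ, ρ} ∋ x has {ξ, ρ} ∩ (A ∖ {ξ}) = ∅, so x is NOT a limit point.
  x = ρ: open {ρ} ∋ x has {ρ} ∩ (A ∖ {ρ}) = ∅, so x is NOT a limit point.
  x = σ: open {σ} ∋ x has {σ} ∩ (A ∖ {σ}) = ∅, so x is NOT a limit point.
Collecting: A' = ∅.


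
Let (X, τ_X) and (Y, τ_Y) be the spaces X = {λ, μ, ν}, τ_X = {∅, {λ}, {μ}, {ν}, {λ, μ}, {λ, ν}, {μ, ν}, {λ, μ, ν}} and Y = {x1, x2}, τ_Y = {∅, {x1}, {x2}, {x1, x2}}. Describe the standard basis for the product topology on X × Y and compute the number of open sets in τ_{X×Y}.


Basis B = {∅ × ∅, {λ} × {x1}, {λ} × {x2}, {μ} × {x1}, {μ} × {x2}, {ν} × {x1}, {ν} × {x2}, {λ} × {x1, x2}, {λ, μ} × {x1}, {λ, ν} × {x1}, {λ, μ} × {x2}, {λ, ν} × {x2}, {μ} × {x1, x2}, {μ, ν} × {x1}, {μ, ν} × {x2}, {ν} × {x1, x2}, {λ, μ, ν} × {x1}, {λ, μ, ν} × {x2}, {λ, μ} × {x1, x2}, {λ, ν} × {x1, x2}, {μ, ν} × {x1, x2}, {λ, μ, ν} × {x1, x2}}; |τ_{X×Y}| = 64.

Enumerate products U × V with U ∈ τ_X, V ∈ τ_Y (deduplicated):
  ∅ × ∅ = {} (∅)
  {λ} × {x1} = {(λ,x1)}
  {λ} × {x2} = {(λ,x2)}
  {μ} × {x1} = {(μ,x1)}
  {μ} × {x2} = {(μ,x2)}
  {ν} × {x1} = {(ν,x1)}
  {ν} × {x2} = {(ν,x2)}
  {λ} × {x1, x2} = {(λ,x1), (λ,x2)}
  {λ, μ} × {x1} = {(λ,x1), (μ,x1)}
  {λ, ν} × {x1} = {(λ,x1), (ν,x1)}
  {λ, μ} × {x2} = {(λ,x2), (μ,x2)}
  {λ, ν} × {x2} = {(λ,x2), (ν,x2)}
  {μ} × {x1, x2} = {(μ,x1), (μ,x2)}
  {μ, ν} × {x1} = {(μ,x1), (ν,x1)}
  {μ, ν} × {x2} = {(μ,x2), (ν,x2)}
  {ν} × {x1, x2} = {(ν,x1), (ν,x2)}
  {λ, μ, ν} × {x1} = {(λ,x1), (μ,x1), (ν,x1)}
  {λ, μ, ν} × {x2} = {(λ,x2), (μ,x2), (ν,x2)}
  {λ, μ} × {x1, x2} = {(λ,x1), (λ,x2), (μ,x1), (μ,x2)}
  {λ, ν} × {x1, x2} = {(λ,x1), (λ,x2), (ν,x1), (ν,x2)}
  {μ, ν} × {x1, x2} = {(μ,x1), (μ,x2), (ν,x1), (ν,x2)}
  {λ, μ, ν} × {x1, x2} = {(λ,x1), (λ,x2), (μ,x1), (μ,x2), (ν,x1), (ν,x2)}
These 22 distinct sets form the basis B.
Close under arbitrary unions to get τ_{X×Y}; counting gives |τ_{X×Y}| = 64.


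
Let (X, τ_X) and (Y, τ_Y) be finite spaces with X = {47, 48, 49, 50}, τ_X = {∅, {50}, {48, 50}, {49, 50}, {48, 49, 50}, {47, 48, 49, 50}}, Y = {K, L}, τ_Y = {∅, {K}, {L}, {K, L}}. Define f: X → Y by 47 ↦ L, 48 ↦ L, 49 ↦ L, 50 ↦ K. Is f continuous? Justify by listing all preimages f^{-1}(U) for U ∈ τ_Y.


f is NOT continuous.

Compute f^{-1}(U) for each U ∈ τ_Y:
  U = ∅: f^{-1}(U) = ∅ ∈ τ_X ✓.
  U = {K}: f^{-1}(U) = {50} ∈ τ_X ✓.
  U = {L}: f^{-1}(U) = {47, 48, 49} ∉ τ_X ✗.
  U = {K, L}: f^{-1}(U) = {47, 48, 49, 50} ∈ τ_X ✓.
Found U = {L} with f^{-1}(U) = {47, 48, 49} not in τ_X. Therefore f is NOT continuous.


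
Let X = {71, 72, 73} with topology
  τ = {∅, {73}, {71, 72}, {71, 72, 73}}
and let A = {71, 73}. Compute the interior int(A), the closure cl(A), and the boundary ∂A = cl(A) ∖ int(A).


int(A) = {73}, cl(A) = {71, 72, 73}, ∂A = {71, 72}.

Closed sets in (X, τ) are complements of opens:
  closed(X, τ) = {∅, {73}, {71, 72}, {71, 72, 73}}.
int(A) = ⋃ {U ∈ τ : U ⊆ A}. Opens contained in A: ∅, {73}.
Taking the union of these: int(A) = {73}.
cl(A) = ⋂ {C closed : A ⊆ C}. Closed sets containing A: {71, 72, 73}.
Intersecting these: cl(A) = {71, 72, 73}.
∂A = cl(A) ∖ int(A) = {71, 72, 73} ∖ {73} = {71, 72}.


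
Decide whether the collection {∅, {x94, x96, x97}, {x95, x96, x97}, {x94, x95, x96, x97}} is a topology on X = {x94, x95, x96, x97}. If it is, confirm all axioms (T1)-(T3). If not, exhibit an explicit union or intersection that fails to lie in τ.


τ is NOT a topology on X.

Axiom (T1): ∅ ∈ τ? Yes; X ∈ τ? Yes.
Axiom (T2/T3): check pairwise unions and intersections of members of τ.
Counterexample for (T3): {x94, x96, x97} ∩ {x95, x96, x97} = {x96, x97} ∉ τ. Therefore τ is NOT a topology.


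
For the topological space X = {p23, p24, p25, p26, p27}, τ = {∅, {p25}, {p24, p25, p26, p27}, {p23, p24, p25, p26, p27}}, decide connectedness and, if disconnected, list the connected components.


(X, τ) is connected.

Find clopen sets (U ∈ τ with X ∖ U ∈ τ):
  U = ∅, X ∖ U = {p23, p24, p25, p26, p27} — both open, so U is clopen.
  U = {p23, p24, p25, p26, p27}, X ∖ U = ∅ — both open, so U is clopen.
Only trivial clopens (∅ and X) exist, so (X, τ) is connected.
Compute connected components by grouping points that agree on all clopens:
  component: {p23, p24, p25, p26, p27}


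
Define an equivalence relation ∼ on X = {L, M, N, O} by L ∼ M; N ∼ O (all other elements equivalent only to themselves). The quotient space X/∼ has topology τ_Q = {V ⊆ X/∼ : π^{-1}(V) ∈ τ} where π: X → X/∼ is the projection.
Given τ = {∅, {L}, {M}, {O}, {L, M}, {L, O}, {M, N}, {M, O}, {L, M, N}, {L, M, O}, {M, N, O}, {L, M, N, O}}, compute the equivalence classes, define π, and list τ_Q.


X/∼ = {[L=M], [N=O]}; |τ_Q| = 3.

Equivalence classes: [L=M], [N=O].
Quotient map π: X → X/∼ sends L ↦ [L=M], M ↦ [L=M], N ↦ [N=O], O ↦ [N=O].
For each subset V ⊆ X/∼, compute π^{-1}(V) ⊆ X and check whether π^{-1}(V) ∈ τ. V is open in τ_Q iff π^{-1}(V) ∈ τ.
  V = {}: π^{-1}(V) = ∅ ∈ τ ✓.
  V = {[L=M]}: π^{-1}(V) = {L, M} ∈ τ ✓.
  V = {[N=O]}: π^{-1}(V) = {N, O} ∉ τ ✗.
  V = {[L=M], [N=O]}: π^{-1}(V) = {L, M, N, O} ∈ τ ✓.
Open sets in the quotient: τ_Q = {{}, {[L=M]}, {[L=M], [N=O]}} (3 elements).


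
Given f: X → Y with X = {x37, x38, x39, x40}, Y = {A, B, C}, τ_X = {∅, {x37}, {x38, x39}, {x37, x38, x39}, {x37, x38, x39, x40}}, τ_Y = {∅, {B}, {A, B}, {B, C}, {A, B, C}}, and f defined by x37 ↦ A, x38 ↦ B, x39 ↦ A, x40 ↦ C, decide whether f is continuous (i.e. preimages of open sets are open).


f is NOT continuous.

Compute f^{-1}(U) for each U ∈ τ_Y:
  U = ∅: f^{-1}(U) = ∅ ∈ τ_X ✓.
  U = {B}: f^{-1}(U) = {x38} ∉ τ_X ✗.
  U = {A, B}: f^{-1}(U) = {x37, x38, x39} ∈ τ_X ✓.
  U = {B, C}: f^{-1}(U) = {x38, x40} ∉ τ_X ✗.
  U = {A, B, C}: f^{-1}(U) = {x37, x38, x39, x40} ∈ τ_X ✓.
Found U = {B} with f^{-1}(U) = {x38} not in τ_X. Therefore f is NOT continuous.


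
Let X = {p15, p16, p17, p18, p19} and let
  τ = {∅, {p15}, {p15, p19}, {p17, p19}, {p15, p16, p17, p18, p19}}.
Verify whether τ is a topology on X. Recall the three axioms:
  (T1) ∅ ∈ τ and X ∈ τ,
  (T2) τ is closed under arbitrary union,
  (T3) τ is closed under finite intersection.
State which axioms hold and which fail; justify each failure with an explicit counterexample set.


τ is NOT a topology on X.

Axiom (T1): ∅ ∈ τ? Yes; X ∈ τ? Yes.
Axiom (T2/T3): check pairwise unions and intersections of members of τ.
Counterexample for (T2): {p15} ∪ {p17, p19} = {p15, p17, p19} ∉ τ. Therefore τ is NOT a topology.


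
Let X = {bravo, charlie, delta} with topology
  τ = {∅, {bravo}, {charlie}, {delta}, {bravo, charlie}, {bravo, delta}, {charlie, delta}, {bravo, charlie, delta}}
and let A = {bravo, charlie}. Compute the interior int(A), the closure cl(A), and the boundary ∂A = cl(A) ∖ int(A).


int(A) = {bravo, charlie}, cl(A) = {bravo, charlie}, ∂A = ∅.

Closed sets in (X, τ) are complements of opens:
  closed(X, τ) = {∅, {bravo}, {charlie}, {delta}, {bravo, charlie}, {bravo, delta}, {charlie, delta}, {bravo, charlie, delta}}.
int(A) = ⋃ {U ∈ τ : U ⊆ A}. Opens contained in A: ∅, {bravo}, {charlie}, {bravo, charlie}.
Taking the union of these: int(A) = {bravo, charlie}.
cl(A) = ⋂ {C closed : A ⊆ C}. Closed sets containing A: {bravo, charlie}, {bravo, charlie, delta}.
Intersecting these: cl(A) = {bravo, charlie}.
∂A = cl(A) ∖ int(A) = {bravo, charlie} ∖ {bravo, charlie} = ∅.


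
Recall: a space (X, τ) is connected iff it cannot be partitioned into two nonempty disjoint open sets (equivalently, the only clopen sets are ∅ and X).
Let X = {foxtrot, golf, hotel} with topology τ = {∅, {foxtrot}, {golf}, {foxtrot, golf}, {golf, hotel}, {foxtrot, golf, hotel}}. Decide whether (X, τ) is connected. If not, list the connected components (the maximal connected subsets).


(X, τ) is disconnected; components = [{foxtrot}, {golf, hotel}].

Find clopen sets (U ∈ τ with X ∖ U ∈ τ):
  U = ∅, X ∖ U = {foxtrot, golf, hotel} — both open, so U is clopen.
  U = {foxtrot}, X ∖ U = {golf, hotel} — both open, so U is clopen.
  U = {golf, hotel}, X ∖ U = {foxtrot} — both open, so U is clopen.
  U = {foxtrot, golf, hotel}, X ∖ U = ∅ — both open, so U is clopen.
Nontrivial clopen(s) exist: e.g. {foxtrot}. So (X, τ) is disconnected.
Compute connected components by grouping points that agree on all clopens:
  component: {foxtrot}
  component: {golf, hotel}


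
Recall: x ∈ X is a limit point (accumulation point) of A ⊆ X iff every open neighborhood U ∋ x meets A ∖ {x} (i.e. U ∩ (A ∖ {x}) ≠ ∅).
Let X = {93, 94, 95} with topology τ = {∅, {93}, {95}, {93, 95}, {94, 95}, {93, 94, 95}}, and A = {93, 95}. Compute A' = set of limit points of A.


A' = {94}

For each x ∈ X, list the open sets U ∈ τ with x ∈ U, then check whether U ∩ (A ∖ {x}) ≠ ∅ for every such U.
  x = 93: open {93} ∋ x has {93} ∩ (A ∖ {93}) = ∅, so x is NOT a limit point.
  x = 94: opens ∋ x are {94, 95}, {93, 94, 95}; each meets A ∖ {94}, so x IS a limit point.
  x = 95: open {95} ∋ x has {95} ∩ (A ∖ {95}) = ∅, so x is NOT a limit point.
Collecting: A' = {94}.


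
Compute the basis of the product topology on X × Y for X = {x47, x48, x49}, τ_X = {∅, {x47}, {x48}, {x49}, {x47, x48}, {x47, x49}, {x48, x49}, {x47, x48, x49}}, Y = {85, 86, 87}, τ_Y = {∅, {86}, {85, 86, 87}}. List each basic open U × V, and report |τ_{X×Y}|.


Basis B = {∅ × ∅, {x47} × {86}, {x48} × {86}, {x49} × {86}, {x47, x48} × {86}, {x47, x49} × {86}, {x48, x49} × {86}, {x47} × {85, 86, 87}, {x47, x48, x49} × {86}, {x48} × {85, 86, 87}, {x49} × {85, 86, 87}, {x47, x48} × {85, 86, 87}, {x47, x49} × {85, 86, 87}, {x48, x49} × {85, 86, 87}, {x47, x48, x49} × {85, 86, 87}}; |τ_{X×Y}| = 27.

Enumerate products U × V with U ∈ τ_X, V ∈ τ_Y (deduplicated):
  ∅ × ∅ = {} (∅)
  {x47} × {86} = {(x47,86)}
  {x48} × {86} = {(x48,86)}
  {x49} × {86} = {(x49,86)}
  {x47, x48} × {86} = {(x47,86), (x48,86)}
  {x47, x49} × {86} = {(x47,86), (x49,86)}
  {x48, x49} × {86} = {(x48,86), (x49,86)}
  {x47} × {85, 86, 87} = {(x47,85), (x47,86), (x47,87)}
  {x47, x48, x49} × {86} = {(x47,86), (x48,86), (x49,86)}
  {x48} × {85, 86, 87} = {(x48,85), (x48,86), (x48,87)}
  {x49} × {85, 86, 87} = {(x49,85), (x49,86), (x49,87)}
  {x47, x48} × {85, 86, 87} = {(x47,85), (x47,86), (x47,87), (x48,85), (x48,86), (x48,87)}
  {x47, x49} × {85, 86, 87} = {(x47,85), (x47,86), (x47,87), (x49,85), (x49,86), (x49,87)}
  {x48, x49} × {85, 86, 87} = {(x48,85), (x48,86), (x48,87), (x49,85), (x49,86), (x49,87)}
  {x47, x48, x49} × {85, 86, 87} = {(x47,85), (x47,86), (x47,87), (x48,85), (x48,86), (x48,87), (x49,85), (x49,86), (x49,87)}
These 15 distinct sets form the basis B.
Close under arbitrary unions to get τ_{X×Y}; counting gives |τ_{X×Y}| = 27.


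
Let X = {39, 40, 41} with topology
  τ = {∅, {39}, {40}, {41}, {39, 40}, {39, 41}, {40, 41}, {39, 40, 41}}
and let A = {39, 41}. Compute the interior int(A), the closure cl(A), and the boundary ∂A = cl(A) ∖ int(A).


int(A) = {39, 41}, cl(A) = {39, 41}, ∂A = ∅.

Closed sets in (X, τ) are complements of opens:
  closed(X, τ) = {∅, {39}, {40}, {41}, {39, 40}, {39, 41}, {40, 41}, {39, 40, 41}}.
int(A) = ⋃ {U ∈ τ : U ⊆ A}. Opens contained in A: ∅, {39}, {41}, {39, 41}.
Taking the union of these: int(A) = {39, 41}.
cl(A) = ⋂ {C closed : A ⊆ C}. Closed sets containing A: {39, 41}, {39, 40, 41}.
Intersecting these: cl(A) = {39, 41}.
∂A = cl(A) ∖ int(A) = {39, 41} ∖ {39, 41} = ∅.


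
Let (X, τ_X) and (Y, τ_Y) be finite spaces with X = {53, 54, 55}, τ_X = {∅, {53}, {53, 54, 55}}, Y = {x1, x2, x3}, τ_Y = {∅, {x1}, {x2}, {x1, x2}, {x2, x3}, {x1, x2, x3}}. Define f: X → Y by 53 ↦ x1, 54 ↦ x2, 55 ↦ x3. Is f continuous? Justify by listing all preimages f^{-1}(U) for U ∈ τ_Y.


f is NOT continuous.

Compute f^{-1}(U) for each U ∈ τ_Y:
  U = ∅: f^{-1}(U) = ∅ ∈ τ_X ✓.
  U = {x1}: f^{-1}(U) = {53} ∈ τ_X ✓.
  U = {x2}: f^{-1}(U) = {54} ∉ τ_X ✗.
  U = {x1, x2}: f^{-1}(U) = {53, 54} ∉ τ_X ✗.
  U = {x2, x3}: f^{-1}(U) = {54, 55} ∉ τ_X ✗.
  U = {x1, x2, x3}: f^{-1}(U) = {53, 54, 55} ∈ τ_X ✓.
Found U = {x2} with f^{-1}(U) = {54} not in τ_X. Therefore f is NOT continuous.


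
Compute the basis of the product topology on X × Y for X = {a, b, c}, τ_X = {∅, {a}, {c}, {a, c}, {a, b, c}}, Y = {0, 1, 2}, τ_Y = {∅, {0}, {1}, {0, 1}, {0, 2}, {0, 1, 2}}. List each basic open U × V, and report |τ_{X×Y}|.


Basis B = {∅ × ∅, {a} × {0}, {a} × {1}, {c} × {0}, {c} × {1}, {a} × {0, 1}, {a} × {0, 2}, {a, c} × {0}, {a, c} × {1}, {c} × {0, 1}, {c} × {0, 2}, {a} × {0, 1, 2}, {a, b, c} × {0}, {a, b, c} × {1}, {c} × {0, 1, 2}, {a, c} × {0, 1}, {a, c} × {0, 2}, {a, c} × {0, 1, 2}, {a, b, c} × {0, 1}, {a, b, c} × {0, 2}, {a, b, c} × {0, 1, 2}}; |τ_{X×Y}| = 70.

Enumerate products U × V with U ∈ τ_X, V ∈ τ_Y (deduplicated):
  ∅ × ∅ = {} (∅)
  {a} × {0} = {(a,0)}
  {a} × {1} = {(a,1)}
  {c} × {0} = {(c,0)}
  {c} × {1} = {(c,1)}
  {a} × {0, 1} = {(a,0), (a,1)}
  {a} × {0, 2} = {(a,0), (a,2)}
  {a, c} × {0} = {(a,0), (c,0)}
  {a, c} × {1} = {(a,1), (c,1)}
  {c} × {0, 1} = {(c,0), (c,1)}
  {c} × {0, 2} = {(c,0), (c,2)}
  {a} × {0, 1, 2} = {(a,0), (a,1), (a,2)}
  {a, b, c} × {0} = {(a,0), (b,0), (c,0)}
  {a, b, c} × {1} = {(a,1), (b,1), (c,1)}
  {c} × {0, 1, 2} = {(c,0), (c,1), (c,2)}
  {a, c} × {0, 1} = {(a,0), (a,1), (c,0), (c,1)}
  {a, c} × {0, 2} = {(a,0), (a,2), (c,0), (c,2)}
  {a, c} × {0, 1, 2} = {(a,0), (a,1), (a,2), (c,0), (c,1), (c,2)}
  {a, b, c} × {0, 1} = {(a,0), (a,1), (b,0), (b,1), (c,0), (c,1)}
  {a, b, c} × {0, 2} = {(a,0), (a,2), (b,0), (b,2), (c,0), (c,2)}
  {a, b, c} × {0, 1, 2} = {(a,0), (a,1), (a,2), (b,0), (b,1), (b,2), (c,0), (c,1), (c,2)}
These 21 distinct sets form the basis B.
Close under arbitrary unions to get τ_{X×Y}; counting gives |τ_{X×Y}| = 70.


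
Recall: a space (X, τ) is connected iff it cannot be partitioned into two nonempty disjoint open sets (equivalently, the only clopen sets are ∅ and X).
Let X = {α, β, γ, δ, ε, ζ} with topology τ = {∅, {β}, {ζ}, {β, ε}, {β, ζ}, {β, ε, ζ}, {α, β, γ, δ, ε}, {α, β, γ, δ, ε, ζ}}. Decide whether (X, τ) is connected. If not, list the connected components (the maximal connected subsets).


(X, τ) is disconnected; components = [{ζ}, {α, β, γ, δ, ε}].

Find clopen sets (U ∈ τ with X ∖ U ∈ τ):
  U = ∅, X ∖ U = {α, β, γ, δ, ε, ζ} — both open, so U is clopen.
  U = {ζ}, X ∖ U = {α, β, γ, δ, ε} — both open, so U is clopen.
  U = {α, β, γ, δ, ε}, X ∖ U = {ζ} — both open, so U is clopen.
  U = {α, β, γ, δ, ε, ζ}, X ∖ U = ∅ — both open, so U is clopen.
Nontrivial clopen(s) exist: e.g. {ζ}. So (X, τ) is disconnected.
Compute connected components by grouping points that agree on all clopens:
  component: {ζ}
  component: {α, β, γ, δ, ε}


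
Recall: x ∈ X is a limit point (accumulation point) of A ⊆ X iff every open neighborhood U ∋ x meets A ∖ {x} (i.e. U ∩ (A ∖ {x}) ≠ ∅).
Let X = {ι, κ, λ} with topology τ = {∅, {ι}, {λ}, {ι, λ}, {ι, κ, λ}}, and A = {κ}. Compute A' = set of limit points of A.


A' = ∅

For each x ∈ X, list the open sets U ∈ τ with x ∈ U, then check whether U ∩ (A ∖ {x}) ≠ ∅ for every such U.
  x = ι: open {ι} ∋ x has {ι} ∩ (A ∖ {ι}) = ∅, so x is NOT a limit point.
  x = κ: open {ι, κ, λ} ∋ x has {ι, κ, λ} ∩ (A ∖ {κ}) = ∅, so x is NOT a limit point.
  x = λ: open {λ} ∋ x has {λ} ∩ (A ∖ {λ}) = ∅, so x is NOT a limit point.
Collecting: A' = ∅.


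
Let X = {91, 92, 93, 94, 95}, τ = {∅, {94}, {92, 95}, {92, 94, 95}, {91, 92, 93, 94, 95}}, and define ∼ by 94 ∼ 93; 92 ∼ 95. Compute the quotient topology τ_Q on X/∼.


X/∼ = {[91], [92=95], [93=94]}; |τ_Q| = 3.

Equivalence classes: [91], [92=95], [93=94].
Quotient map π: X → X/∼ sends 91 ↦ [91], 92 ↦ [92=95], 93 ↦ [93=94], 94 ↦ [93=94], 95 ↦ [92=95].
For each subset V ⊆ X/∼, compute π^{-1}(V) ⊆ X and check whether π^{-1}(V) ∈ τ. V is open in τ_Q iff π^{-1}(V) ∈ τ.
  V = {}: π^{-1}(V) = ∅ ∈ τ ✓.
  V = {[91]}: π^{-1}(V) = {91} ∉ τ ✗.
  V = {[92=95]}: π^{-1}(V) = {92, 95} ∈ τ ✓.
  V = {[91], [92=95]}: π^{-1}(V) = {91, 92, 95} ∉ τ ✗.
  V = {[93=94]}: π^{-1}(V) = {93, 94} ∉ τ ✗.
  V = {[91], [93=94]}: π^{-1}(V) = {91, 93, 94} ∉ τ ✗.
  V = {[92=95], [93=94]}: π^{-1}(V) = {92, 93, 94, 95} ∉ τ ✗.
  V = {[91], [92=95], [93=94]}: π^{-1}(V) = {91, 92, 93, 94, 95} ∈ τ ✓.
Open sets in the quotient: τ_Q = {{}, {[92=95]}, {[91], [92=95], [93=94]}} (3 elements).


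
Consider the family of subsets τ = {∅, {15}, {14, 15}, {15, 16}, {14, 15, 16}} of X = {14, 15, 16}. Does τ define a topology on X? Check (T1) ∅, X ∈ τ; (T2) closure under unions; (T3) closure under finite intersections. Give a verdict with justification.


τ IS a topology on X.

Axiom (T1): ∅ ∈ τ? Yes; X ∈ τ? Yes.
Axiom (T2/T3): check pairwise unions and intersections of members of τ.
All pairwise intersections and unions checked — each lies in τ. Therefore τ satisfies (T1), (T2), (T3): it IS a topology on X.


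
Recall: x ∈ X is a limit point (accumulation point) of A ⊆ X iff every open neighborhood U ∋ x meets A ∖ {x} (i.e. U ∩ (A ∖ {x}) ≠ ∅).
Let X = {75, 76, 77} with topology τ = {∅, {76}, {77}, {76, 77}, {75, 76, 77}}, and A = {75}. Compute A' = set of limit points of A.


A' = ∅

For each x ∈ X, list the open sets U ∈ τ with x ∈ U, then check whether U ∩ (A ∖ {x}) ≠ ∅ for every such U.
  x = 75: open {75, 76, 77} ∋ x has {75, 76, 77} ∩ (A ∖ {75}) = ∅, so x is NOT a limit point.
  x = 76: open {76} ∋ x has {76} ∩ (A ∖ {76}) = ∅, so x is NOT a limit point.
  x = 77: open {77} ∋ x has {77} ∩ (A ∖ {77}) = ∅, so x is NOT a limit point.
Collecting: A' = ∅.


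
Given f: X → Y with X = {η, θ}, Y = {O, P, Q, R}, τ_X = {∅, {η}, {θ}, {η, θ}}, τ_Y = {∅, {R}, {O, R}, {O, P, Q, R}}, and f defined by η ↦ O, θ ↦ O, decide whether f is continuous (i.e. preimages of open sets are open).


f IS continuous.

Compute f^{-1}(U) for each U ∈ τ_Y:
  U = ∅: f^{-1}(U) = ∅ ∈ τ_X ✓.
  U = {R}: f^{-1}(U) = ∅ ∈ τ_X ✓.
  U = {O, R}: f^{-1}(U) = {η, θ} ∈ τ_X ✓.
  U = {O, P, Q, R}: f^{-1}(U) = {η, θ} ∈ τ_X ✓.
Every preimage lies in τ_X, so f IS continuous.


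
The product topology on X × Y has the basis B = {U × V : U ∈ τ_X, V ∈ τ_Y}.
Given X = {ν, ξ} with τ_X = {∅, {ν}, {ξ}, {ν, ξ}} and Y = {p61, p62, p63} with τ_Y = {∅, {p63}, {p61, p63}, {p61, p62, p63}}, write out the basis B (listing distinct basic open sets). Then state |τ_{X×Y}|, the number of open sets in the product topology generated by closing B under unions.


Basis B = {∅ × ∅, {ν} × {p63}, {ξ} × {p63}, {ν} × {p61, p63}, {ν, ξ} × {p63}, {ξ} × {p61, p63}, {ν} × {p61, p62, p63}, {ξ} × {p61, p62, p63}, {ν, ξ} × {p61, p63}, {ν, ξ} × {p61, p62, p63}}; |τ_{X×Y}| = 16.

Enumerate products U × V with U ∈ τ_X, V ∈ τ_Y (deduplicated):
  ∅ × ∅ = {} (∅)
  {ν} × {p63} = {(ν,p63)}
  {ξ} × {p63} = {(ξ,p63)}
  {ν} × {p61, p63} = {(ν,p61), (ν,p63)}
  {ν, ξ} × {p63} = {(ν,p63), (ξ,p63)}
  {ξ} × {p61, p63} = {(ξ,p61), (ξ,p63)}
  {ν} × {p61, p62, p63} = {(ν,p61), (ν,p62), (ν,p63)}
  {ξ} × {p61, p62, p63} = {(ξ,p61), (ξ,p62), (ξ,p63)}
  {ν, ξ} × {p61, p63} = {(ν,p61), (ν,p63), (ξ,p61), (ξ,p63)}
  {ν, ξ} × {p61, p62, p63} = {(ν,p61), (ν,p62), (ν,p63), (ξ,p61), (ξ,p62), (ξ,p63)}
These 10 distinct sets form the basis B.
Close under arbitrary unions to get τ_{X×Y}; counting gives |τ_{X×Y}| = 16.


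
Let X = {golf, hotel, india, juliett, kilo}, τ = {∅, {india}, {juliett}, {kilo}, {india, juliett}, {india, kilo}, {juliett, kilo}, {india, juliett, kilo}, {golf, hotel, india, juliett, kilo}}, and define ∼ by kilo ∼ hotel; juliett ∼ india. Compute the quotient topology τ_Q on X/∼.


X/∼ = {[golf], [hotel=kilo], [india=juliett]}; |τ_Q| = 3.

Equivalence classes: [golf], [hotel=kilo], [india=juliett].
Quotient map π: X → X/∼ sends golf ↦ [golf], hotel ↦ [hotel=kilo], india ↦ [india=juliett], juliett ↦ [india=juliett], kilo ↦ [hotel=kilo].
For each subset V ⊆ X/∼, compute π^{-1}(V) ⊆ X and check whether π^{-1}(V) ∈ τ. V is open in τ_Q iff π^{-1}(V) ∈ τ.
  V = {}: π^{-1}(V) = ∅ ∈ τ ✓.
  V = {[golf]}: π^{-1}(V) = {golf} ∉ τ ✗.
  V = {[hotel=kilo]}: π^{-1}(V) = {hotel, kilo} ∉ τ ✗.
  V = {[golf], [hotel=kilo]}: π^{-1}(V) = {golf, hotel, kilo} ∉ τ ✗.
  V = {[india=juliett]}: π^{-1}(V) = {india, juliett} ∈ τ ✓.
  V = {[golf], [india=juliett]}: π^{-1}(V) = {golf, india, juliett} ∉ τ ✗.
  V = {[hotel=kilo], [india=juliett]}: π^{-1}(V) = {hotel, india, juliett, kilo} ∉ τ ✗.
  V = {[golf], [hotel=kilo], [india=juliett]}: π^{-1}(V) = {golf, hotel, india, juliett, kilo} ∈ τ ✓.
Open sets in the quotient: τ_Q = {{}, {[india=juliett]}, {[golf], [hotel=kilo], [india=juliett]}} (3 elements).


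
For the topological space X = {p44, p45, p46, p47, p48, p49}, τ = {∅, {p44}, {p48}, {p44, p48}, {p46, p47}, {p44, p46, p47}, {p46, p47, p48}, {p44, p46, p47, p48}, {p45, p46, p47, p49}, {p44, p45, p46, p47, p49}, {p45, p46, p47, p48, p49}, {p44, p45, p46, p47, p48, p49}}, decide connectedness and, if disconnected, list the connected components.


(X, τ) is disconnected; components = [{p44}, {p48}, {p45, p46, p47, p49}].

Find clopen sets (U ∈ τ with X ∖ U ∈ τ):
  U = ∅, X ∖ U = {p44, p45, p46, p47, p48, p49} — both open, so U is clopen.
  U = {p44}, X ∖ U = {p45, p46, p47, p48, p49} — both open, so U is clopen.
  U = {p48}, X ∖ U = {p44, p45, p46, p47, p49} — both open, so U is clopen.
  U = {p44, p48}, X ∖ U = {p45, p46, p47, p49} — both open, so U is clopen.
  U = {p45, p46, p47, p49}, X ∖ U = {p44, p48} — both open, so U is clopen.
  U = {p44, p45, p46, p47, p49}, X ∖ U = {p48} — both open, so U is clopen.
  U = {p45, p46, p47, p48, p49}, X ∖ U = {p44} — both open, so U is clopen.
  U = {p44, p45, p46, p47, p48, p49}, X ∖ U = ∅ — both open, so U is clopen.
Nontrivial clopen(s) exist: e.g. {p44, p48}. So (X, τ) is disconnected.
Compute connected components by grouping points that agree on all clopens:
  component: {p44}
  component: {p48}
  component: {p45, p46, p47, p49}


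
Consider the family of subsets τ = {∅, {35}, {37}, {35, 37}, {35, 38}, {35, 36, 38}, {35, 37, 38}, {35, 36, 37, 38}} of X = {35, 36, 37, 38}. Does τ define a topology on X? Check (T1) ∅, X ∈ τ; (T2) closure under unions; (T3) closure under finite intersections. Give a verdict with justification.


τ IS a topology on X.

Axiom (T1): ∅ ∈ τ? Yes; X ∈ τ? Yes.
Axiom (T2/T3): check pairwise unions and intersections of members of τ.
All pairwise intersections and unions checked — each lies in τ. Therefore τ satisfies (T1), (T2), (T3): it IS a topology on X.


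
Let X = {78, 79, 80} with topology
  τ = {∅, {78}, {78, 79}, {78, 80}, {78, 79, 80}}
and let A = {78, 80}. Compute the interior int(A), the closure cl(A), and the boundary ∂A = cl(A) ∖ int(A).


int(A) = {78, 80}, cl(A) = {78, 79, 80}, ∂A = {79}.

Closed sets in (X, τ) are complements of opens:
  closed(X, τ) = {∅, {79}, {80}, {79, 80}, {78, 79, 80}}.
int(A) = ⋃ {U ∈ τ : U ⊆ A}. Opens contained in A: ∅, {78}, {78, 80}.
Taking the union of these: int(A) = {78, 80}.
cl(A) = ⋂ {C closed : A ⊆ C}. Closed sets containing A: {78, 79, 80}.
Intersecting these: cl(A) = {78, 79, 80}.
∂A = cl(A) ∖ int(A) = {78, 79, 80} ∖ {78, 80} = {79}.


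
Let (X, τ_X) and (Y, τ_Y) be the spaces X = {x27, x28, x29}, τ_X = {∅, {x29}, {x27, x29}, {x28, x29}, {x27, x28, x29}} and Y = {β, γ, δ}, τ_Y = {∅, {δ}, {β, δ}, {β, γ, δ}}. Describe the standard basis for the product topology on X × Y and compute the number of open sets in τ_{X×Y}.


Basis B = {∅ × ∅, {x29} × {δ}, {x27, x29} × {δ}, {x28, x29} × {δ}, {x29} × {β, δ}, {x27, x28, x29} × {δ}, {x29} × {β, γ, δ}, {x27, x29} × {β, δ}, {x28, x29} × {β, δ}, {x27, x29} × {β, γ, δ}, {x27, x28, x29} × {β, δ}, {x28, x29} × {β, γ, δ}, {x27, x28, x29} × {β, γ, δ}}; |τ_{X×Y}| = 30.

Enumerate products U × V with U ∈ τ_X, V ∈ τ_Y (deduplicated):
  ∅ × ∅ = {} (∅)
  {x29} × {δ} = {(x29,δ)}
  {x27, x29} × {δ} = {(x27,δ), (x29,δ)}
  {x28, x29} × {δ} = {(x28,δ), (x29,δ)}
  {x29} × {β, δ} = {(x29,β), (x29,δ)}
  {x27, x28, x29} × {δ} = {(x27,δ), (x28,δ), (x29,δ)}
  {x29} × {β, γ, δ} = {(x29,β), (x29,γ), (x29,δ)}
  {x27, x29} × {β, δ} = {(x27,β), (x27,δ), (x29,β), (x29,δ)}
  {x28, x29} × {β, δ} = {(x28,β), (x28,δ), (x29,β), (x29,δ)}
  {x27, x29} × {β, γ, δ} = {(x27,β), (x27,γ), (x27,δ), (x29,β), (x29,γ), (x29,δ)}
  {x27, x28, x29} × {β, δ} = {(x27,β), (x27,δ), (x28,β), (x28,δ), (x29,β), (x29,δ)}
  {x28, x29} × {β, γ, δ} = {(x28,β), (x28,γ), (x28,δ), (x29,β), (x29,γ), (x29,δ)}
  {x27, x28, x29} × {β, γ, δ} = {(x27,β), (x27,γ), (x27,δ), (x28,β), (x28,γ), (x28,δ), (x29,β), (x29,γ), (x29,δ)}
These 13 distinct sets form the basis B.
Close under arbitrary unions to get τ_{X×Y}; counting gives |τ_{X×Y}| = 30.


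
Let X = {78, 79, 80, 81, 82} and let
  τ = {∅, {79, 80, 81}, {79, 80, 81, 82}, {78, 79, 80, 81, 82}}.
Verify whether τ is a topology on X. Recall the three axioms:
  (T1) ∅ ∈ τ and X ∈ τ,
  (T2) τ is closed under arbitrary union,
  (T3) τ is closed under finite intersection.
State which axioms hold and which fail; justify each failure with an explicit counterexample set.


τ IS a topology on X.

Axiom (T1): ∅ ∈ τ? Yes; X ∈ τ? Yes.
Axiom (T2/T3): check pairwise unions and intersections of members of τ.
All pairwise intersections and unions checked — each lies in τ. Therefore τ satisfies (T1), (T2), (T3): it IS a topology on X.


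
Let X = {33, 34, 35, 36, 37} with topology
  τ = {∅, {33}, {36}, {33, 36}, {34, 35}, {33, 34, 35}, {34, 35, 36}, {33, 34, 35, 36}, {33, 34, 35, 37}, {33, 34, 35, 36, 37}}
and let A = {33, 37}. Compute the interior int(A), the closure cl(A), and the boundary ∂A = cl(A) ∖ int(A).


int(A) = {33}, cl(A) = {33, 37}, ∂A = {37}.

Closed sets in (X, τ) are complements of opens:
  closed(X, τ) = {∅, {36}, {37}, {33, 37}, {36, 37}, {33, 36, 37}, {34, 35, 37}, {33, 34, 35, 37}, {34, 35, 36, 37}, {33, 34, 35, 36, 37}}.
int(A) = ⋃ {U ∈ τ : U ⊆ A}. Opens contained in A: ∅, {33}.
Taking the union of these: int(A) = {33}.
cl(A) = ⋂ {C closed : A ⊆ C}. Closed sets containing A: {33, 37}, {33, 36, 37}, {33, 34, 35, 37}, {33, 34, 35, 36, 37}.
Intersecting these: cl(A) = {33, 37}.
∂A = cl(A) ∖ int(A) = {33, 37} ∖ {33} = {37}.


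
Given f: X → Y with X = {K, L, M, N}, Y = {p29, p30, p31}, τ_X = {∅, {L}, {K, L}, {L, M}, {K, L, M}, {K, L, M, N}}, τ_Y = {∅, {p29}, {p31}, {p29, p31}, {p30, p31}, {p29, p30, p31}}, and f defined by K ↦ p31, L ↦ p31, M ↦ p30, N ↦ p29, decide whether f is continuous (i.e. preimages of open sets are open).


f is NOT continuous.

Compute f^{-1}(U) for each U ∈ τ_Y:
  U = ∅: f^{-1}(U) = ∅ ∈ τ_X ✓.
  U = {p29}: f^{-1}(U) = {N} ∉ τ_X ✗.
  U = {p31}: f^{-1}(U) = {K, L} ∈ τ_X ✓.
  U = {p29, p31}: f^{-1}(U) = {K, L, N} ∉ τ_X ✗.
  U = {p30, p31}: f^{-1}(U) = {K, L, M} ∈ τ_X ✓.
  U = {p29, p30, p31}: f^{-1}(U) = {K, L, M, N} ∈ τ_X ✓.
Found U = {p29} with f^{-1}(U) = {N} not in τ_X. Therefore f is NOT continuous.


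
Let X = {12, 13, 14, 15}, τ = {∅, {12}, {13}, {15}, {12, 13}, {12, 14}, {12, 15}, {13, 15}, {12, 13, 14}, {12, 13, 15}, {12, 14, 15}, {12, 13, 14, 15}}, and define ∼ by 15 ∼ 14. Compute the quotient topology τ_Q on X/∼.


X/∼ = {[12], [13], [14=15]}; |τ_Q| = 6.

Equivalence classes: [12], [13], [14=15].
Quotient map π: X → X/∼ sends 12 ↦ [12], 13 ↦ [13], 14 ↦ [14=15], 15 ↦ [14=15].
For each subset V ⊆ X/∼, compute π^{-1}(V) ⊆ X and check whether π^{-1}(V) ∈ τ. V is open in τ_Q iff π^{-1}(V) ∈ τ.
  V = {}: π^{-1}(V) = ∅ ∈ τ ✓.
  V = {[12]}: π^{-1}(V) = {12} ∈ τ ✓.
  V = {[13]}: π^{-1}(V) = {13} ∈ τ ✓.
  V = {[12], [13]}: π^{-1}(V) = {12, 13} ∈ τ ✓.
  V = {[14=15]}: π^{-1}(V) = {14, 15} ∉ τ ✗.
  V = {[12], [14=15]}: π^{-1}(V) = {12, 14, 15} ∈ τ ✓.
  V = {[13], [14=15]}: π^{-1}(V) = {13, 14, 15} ∉ τ ✗.
  V = {[12], [13], [14=15]}: π^{-1}(V) = {12, 13, 14, 15} ∈ τ ✓.
Open sets in the quotient: τ_Q = {{}, {[12]}, {[13]}, {[12], [13]}, {[12], [14=15]}, {[12], [13], [14=15]}} (6 elements).


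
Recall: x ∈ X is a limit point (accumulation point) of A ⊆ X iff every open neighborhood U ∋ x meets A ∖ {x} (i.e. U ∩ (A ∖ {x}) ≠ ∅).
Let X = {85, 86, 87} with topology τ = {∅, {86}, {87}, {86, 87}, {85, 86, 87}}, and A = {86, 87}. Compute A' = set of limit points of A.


A' = {85}

For each x ∈ X, list the open sets U ∈ τ with x ∈ U, then check whether U ∩ (A ∖ {x}) ≠ ∅ for every such U.
  x = 85: opens ∋ x are {85, 86, 87}; each meets A ∖ {85}, so x IS a limit point.
  x = 86: open {86} ∋ x has {86} ∩ (A ∖ {86}) = ∅, so x is NOT a limit point.
  x = 87: open {87} ∋ x has {87} ∩ (A ∖ {87}) = ∅, so x is NOT a limit point.
Collecting: A' = {85}.


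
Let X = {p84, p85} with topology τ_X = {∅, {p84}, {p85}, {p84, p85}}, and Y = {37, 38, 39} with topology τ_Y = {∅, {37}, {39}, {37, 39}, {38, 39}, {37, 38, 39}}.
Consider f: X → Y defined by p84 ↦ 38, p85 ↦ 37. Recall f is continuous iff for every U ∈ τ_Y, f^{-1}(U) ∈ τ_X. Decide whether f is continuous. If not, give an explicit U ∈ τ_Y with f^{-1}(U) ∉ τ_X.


f IS continuous.

Compute f^{-1}(U) for each U ∈ τ_Y:
  U = ∅: f^{-1}(U) = ∅ ∈ τ_X ✓.
  U = {37}: f^{-1}(U) = {p85} ∈ τ_X ✓.
  U = {39}: f^{-1}(U) = ∅ ∈ τ_X ✓.
  U = {37, 39}: f^{-1}(U) = {p85} ∈ τ_X ✓.
  U = {38, 39}: f^{-1}(U) = {p84} ∈ τ_X ✓.
  U = {37, 38, 39}: f^{-1}(U) = {p84, p85} ∈ τ_X ✓.
Every preimage lies in τ_X, so f IS continuous.


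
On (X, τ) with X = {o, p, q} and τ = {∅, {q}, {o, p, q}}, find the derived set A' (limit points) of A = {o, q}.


A' = {o, p}

For each x ∈ X, list the open sets U ∈ τ with x ∈ U, then check whether U ∩ (A ∖ {x}) ≠ ∅ for every such U.
  x = o: opens ∋ x are {o, p, q}; each meets A ∖ {o}, so x IS a limit point.
  x = p: opens ∋ x are {o, p, q}; each meets A ∖ {p}, so x IS a limit point.
  x = q: open {q} ∋ x has {q} ∩ (A ∖ {q}) = ∅, so x is NOT a limit point.
Collecting: A' = {o, p}.


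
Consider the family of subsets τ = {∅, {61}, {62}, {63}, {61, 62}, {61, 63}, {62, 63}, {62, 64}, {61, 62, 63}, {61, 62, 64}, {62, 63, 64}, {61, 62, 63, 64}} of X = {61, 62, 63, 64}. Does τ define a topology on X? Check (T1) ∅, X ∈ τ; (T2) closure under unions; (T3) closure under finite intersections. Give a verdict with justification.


τ IS a topology on X.

Axiom (T1): ∅ ∈ τ? Yes; X ∈ τ? Yes.
Axiom (T2/T3): check pairwise unions and intersections of members of τ.
All pairwise intersections and unions checked — each lies in τ. Therefore τ satisfies (T1), (T2), (T3): it IS a topology on X.
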